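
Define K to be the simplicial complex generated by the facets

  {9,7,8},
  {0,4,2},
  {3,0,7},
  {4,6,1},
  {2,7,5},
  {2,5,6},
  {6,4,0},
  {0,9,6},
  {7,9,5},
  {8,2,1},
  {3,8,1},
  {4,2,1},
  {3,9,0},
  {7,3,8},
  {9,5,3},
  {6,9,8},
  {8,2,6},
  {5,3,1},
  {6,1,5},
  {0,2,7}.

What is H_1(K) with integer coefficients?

H_1 ≅ Z ⊕ Z/2.

K has 10 vertices, 30 edges, 20 triangles.
rank ∂_1 = 9, rank ∂_2 = 20 ⇒ b_1 = 30 − 9 − 20 = 1; ∂_2 has invariant factor(s) [2] giving torsion. So H_1 = Z ⊕ Z/2.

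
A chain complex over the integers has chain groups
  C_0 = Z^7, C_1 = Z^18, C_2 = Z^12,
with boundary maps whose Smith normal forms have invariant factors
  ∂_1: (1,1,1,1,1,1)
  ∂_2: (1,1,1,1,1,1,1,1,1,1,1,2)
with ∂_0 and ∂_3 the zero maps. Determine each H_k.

H_0: b_0 = 7 − 0 − 6 = 1; torsion from ∂_1 factors > 1: none. So H_0 = Z.
H_1: b_1 = 18 − 6 − 12 = 0; torsion from ∂_2 factors > 1: [2]. So H_1 = Z/2Z.
H_2: b_2 = 12 − 12 − 0 = 0; torsion from ∂_3 factors > 1: none. So H_2 = 0.

H_0 = Z,  H_1 = Z/2Z,  H_2 = 0.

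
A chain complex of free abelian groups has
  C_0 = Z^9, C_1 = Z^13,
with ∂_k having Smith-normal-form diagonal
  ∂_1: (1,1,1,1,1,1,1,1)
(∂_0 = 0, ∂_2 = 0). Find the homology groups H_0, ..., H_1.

H_0 ≅ Z,  H_1 ≅ Z^5.

H_0: b_0 = 9 − 0 − 8 = 1; torsion from ∂_1 factors > 1: none. So H_0 ≅ Z.
H_1: b_1 = 13 − 8 − 0 = 5; torsion from ∂_2 factors > 1: none. So H_1 ≅ Z^5.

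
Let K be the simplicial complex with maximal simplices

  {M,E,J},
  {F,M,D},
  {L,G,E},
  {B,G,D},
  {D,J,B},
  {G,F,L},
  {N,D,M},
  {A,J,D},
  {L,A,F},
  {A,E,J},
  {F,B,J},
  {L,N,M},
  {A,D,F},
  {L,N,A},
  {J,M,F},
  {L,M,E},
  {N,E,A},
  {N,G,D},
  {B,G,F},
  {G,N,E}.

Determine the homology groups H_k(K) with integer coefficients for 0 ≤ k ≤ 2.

K has 10 vertices, 30 edges, 20 triangles.
rank ∂_0 = 0, rank ∂_1 = 9 ⇒ b_0 = 10 − 0 − 9 = 1; all invariant factors of ∂_1 are 1 so no torsion. So H_0 = Z.
rank ∂_1 = 9, rank ∂_2 = 20 ⇒ b_1 = 30 − 9 − 20 = 1; ∂_2 has invariant factor(s) [2] giving torsion. So H_1 = Z × Z/2.
rank ∂_2 = 20, rank ∂_3 = 0 ⇒ b_2 = 20 − 20 − 0 = 0. So H_2 = 0.

H_0 ≅ Z,  H_1 ≅ Z × Z/2,  H_2 = 0.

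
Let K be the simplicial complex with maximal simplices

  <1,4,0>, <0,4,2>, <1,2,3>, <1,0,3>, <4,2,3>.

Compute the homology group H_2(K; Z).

H_2 ≅ 0.

We work with the vertex ordering 0 < 1 < 2 < 3 < 4. The simplices of K, each written with vertices in increasing order, are:

  0-simplices (5): [0], [1], [2], [3], [4]
  1-simplices (10): [0,1], [0,2], [0,3], [0,4], [1,2], [1,3], [1,4], [2,3], [2,4], [3,4]
  2-simplices (5): [0,1,3], [0,1,4], [0,2,4], [1,2,3], [2,3,4]

Hence C_0 ≅ Z^5, C_1 ≅ Z^10, C_2 ≅ Z^5.

The boundary map ∂_1: C_1 → C_0 is given by ∂[p,q] = [q] − [p].
The resulting 5×10 matrix has rank 4, and its Smith normal form has invariant factors (1,1,1,1).

Boundary ∂_2: C_2 → C_1 sends each 2-simplex [p,q,r] to [q,r] − [p,r] + [p,q]. For instance
  ∂[0,1,3] = [1,3] − [0,3] + [0,1],
  ∂[0,2,4] = [2,4] − [0,4] + [0,2].
As a 10×5 matrix over Z this has rank 5, with invariant factors (1,1,1,1,1).

Now H_k = ker ∂_k / im ∂_{k+1}, so:

  H_2: rank ker ∂_2 − rank ∂_3 = (5 − 5) − 0 = 0, and there is no ∂_3, so H_2 ≅ 0.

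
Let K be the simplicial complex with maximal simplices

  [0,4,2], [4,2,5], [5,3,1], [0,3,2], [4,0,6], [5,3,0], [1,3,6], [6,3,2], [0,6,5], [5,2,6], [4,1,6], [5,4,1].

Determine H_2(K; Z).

Fix the vertex order 0 < 1 < 2 < 3 < 4 < 5 < 6 and write every simplex with vertices in increasing order. Then dim K = 2 and the simplices of K are:

  0-simplices (7): [0], [1], [2], [3], [4], [5], [6]
  1-simplices (18): [0,2], [0,3], [0,4], [0,5], [0,6], [1,3], [1,4], [1,5], [1,6], [2,3], [2,4], [2,5], [2,6], [3,5], [3,6], [4,5], [4,6], [5,6]
  2-simplices (12): [0,2,3], [0,2,4], [0,3,5], [0,4,6], [0,5,6], [1,3,5], [1,3,6], [1,4,5], [1,4,6], [2,3,6], [2,4,5], [2,5,6]

so the chain groups are C_0 ≅ Z^7, C_1 ≅ Z^18, C_2 ≅ Z^12.

∂_1: C_1 → C_0 maps an edge to its endpoints' difference, ∂[p,q] = q − p.
The resulting 7×18 matrix has rank 6, and its Smith normal form has invariant factors (1,1,1,1,1,1).

∂_2: C_2 → C_1 acts by ∂[p,q,r] = [q,r] − [p,r] + [p,q]. For instance
  ∂[1,3,6] = [3,6] − [1,6] + [1,3],
  ∂[0,4,6] = [4,6] − [0,6] + [0,4].
This gives a 18×12 integer matrix of rank 12; reducing to Smith normal form yields diagonal entries (1,1,1,1,1,1,1,1,1,1,1,2).

Computing H_k = (kernel of ∂_k) / (image of ∂_{k+1}):

  H_2: rank ker ∂_2 − rank ∂_3 = (12 − 12) − 0 = 0, and there is no ∂_3, so H_2 ≅ 0.

H_2 = 0.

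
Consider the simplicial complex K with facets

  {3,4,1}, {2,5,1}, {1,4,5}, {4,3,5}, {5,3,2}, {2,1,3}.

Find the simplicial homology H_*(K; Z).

H_0 = Z,  H_1 = 0,  H_2 = Z.

Order the vertices as 1 < 2 < 3 < 4 < 5. Listing each simplex with vertices in this order, K has dimension 2 with simplices:

  0-simplices (5): [1], [2], [3], [4], [5]
  1-simplices (9): [1,2], [1,3], [1,4], [1,5], [2,3], [2,5], [3,4], [3,5], [4,5]
  2-simplices (6): [1,2,3], [1,2,5], [1,3,4], [1,4,5], [2,3,5], [3,4,5]

Hence C_0 ≅ Z^5, C_1 ≅ Z^9, C_2 ≅ Z^6.

Boundary ∂_1: C_1 → C_0 maps an edge to its endpoints' difference, ∂[p,q] = q − p. For instance
  ∂[3,4] = [4] − [3].
This gives a 5×9 integer matrix of rank 4; reducing to Smith normal form yields diagonal entries (1,1,1,1).

Boundary ∂_2: C_2 → C_1 acts by ∂[p,q,r] = [q,r] − [p,r] + [p,q]. For instance
  ∂[1,4,5] = [4,5] − [1,5] + [1,4],
  ∂[1,2,5] = [2,5] − [1,5] + [1,2].
This gives a 9×6 integer matrix of rank 5; reducing to Smith normal form yields diagonal entries (1,1,1,1,1).

Now H_k = ker ∂_k / im ∂_{k+1}, so:

  H_0: rank C_0 − rank ∂_1 = 5 − 4 = 1, and the invariant factors of ∂_1 are all 1, so H_0 = Z.
  H_1: rank ker ∂_1 − rank ∂_2 = (9 − 4) − 5 = 0, and the invariant factors of ∂_2 are all 1, so H_1 = 0.
  H_2: rank ker ∂_2 − rank ∂_3 = (6 − 5) − 0 = 1, and there is no ∂_3, so H_2 = Z.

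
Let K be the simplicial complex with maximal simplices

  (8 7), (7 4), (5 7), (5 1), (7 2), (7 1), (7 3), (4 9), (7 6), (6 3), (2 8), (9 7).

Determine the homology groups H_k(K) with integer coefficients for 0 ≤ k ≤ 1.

H_0 = Z,  H_1 = Z^4.

Order the vertices as 1 < 2 < 3 < 4 < 5 < 6 < 7 < 8 < 9. Listing each simplex with vertices in this order, K has dimension 1 with simplices:

  0-simplices (9): [1], [2], [3], [4], [5], [6], [7], [8], [9]
  1-simplices (12): [1,5], [1,7], [2,7], [2,8], [3,6], [3,7], [4,7], [4,9], [5,7], [6,7], [7,8], [7,9]

so the chain groups are C_0 ≅ Z^9, C_1 ≅ Z^12.

Boundary ∂_1: C_1 → C_0 is given by ∂[p,q] = [q] − [p].
As a 9×12 matrix over Z this has rank 8, with invariant factors (1,1,1,1,1,1,1,1).

Reading off H_k = ker ∂_k / im ∂_{k+1}:

  H_0: rank C_0 − rank ∂_1 = 9 − 8 = 1, and the invariant factors of ∂_1 are all 1, so H_0 = Z.
  H_1: rank ker ∂_1 − rank ∂_2 = (12 − 8) − 0 = 4, and there is no ∂_2, so H_1 = Z^4.

As a check, the Euler characteristic is 9 − 12 = -3, which agrees with 1 − 4 = -3.
(K is a triangulation of a wedge of 4 circles.)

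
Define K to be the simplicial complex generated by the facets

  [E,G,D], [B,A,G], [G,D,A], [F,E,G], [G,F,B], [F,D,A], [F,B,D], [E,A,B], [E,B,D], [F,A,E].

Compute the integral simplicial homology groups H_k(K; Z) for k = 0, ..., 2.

Order the vertices as A < B < D < E < F < G. Listing each simplex with vertices in this order, K has dimension 2 with simplices:

  0-simplices (6): A, B, D, E, F, G
  1-simplices (15): AB, AD, AE, AF, AG, BD, BE, BF, BG, DE, DF, DG, EF, EG, FG
  2-simplices (10): ABE, ABG, ADF, ADG, AEF, BDE, BDF, BFG, DEG, EFG

Hence C_0 ≅ Z^6, C_1 ≅ Z^15, C_2 ≅ Z^10.

The boundary map ∂_1: C_1 → C_0 is given by ∂[p,q] = [q] − [p].
The 6×15 boundary matrix has rank 5 and Smith normal form diag(1,1,1,1,1).

∂_2: C_2 → C_1 acts by ∂[p,q,r] = [q,r] − [p,r] + [p,q]. For instance
  ∂BFG = FG − BG + BF,
  ∂BDF = DF − BF + BD.
The resulting 15×10 matrix has rank 10, and its Smith normal form has invariant factors (1,1,1,1,1,1,1,1,1,2).

Now H_k = ker ∂_k / im ∂_{k+1}, so:

  H_0: rank C_0 − rank ∂_1 = 6 − 5 = 1, and the invariant factors of ∂_1 are all 1, so H_0 = Z.
  H_1: rank ker ∂_1 − rank ∂_2 = (15 − 5) − 10 = 0, and ∂_2 has invariant factor 2 > 1, so H_1 = Z/2.
  H_2: rank ker ∂_2 − rank ∂_3 = (10 − 10) − 0 = 0, and there is no ∂_3, so H_2 = 0.

H_0 = Z,  H_1 = Z/2,  H_2 = 0.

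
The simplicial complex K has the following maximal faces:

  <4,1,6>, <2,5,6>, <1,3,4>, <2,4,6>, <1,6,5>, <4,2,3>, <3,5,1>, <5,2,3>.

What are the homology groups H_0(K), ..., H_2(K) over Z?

H_0 = Z,  H_1 = 0,  H_2 = Z.

We work with the vertex ordering 1 < 2 < 3 < 4 < 5 < 6. The simplices of K, each written with vertices in increasing order, are:

  0-simplices (6): [1], [2], [3], [4], [5], [6]
  1-simplices (12): [1,3], [1,4], [1,5], [1,6], [2,3], [2,4], [2,5], [2,6], [3,4], [3,5], [4,6], [5,6]
  2-simplices (8): [1,3,4], [1,3,5], [1,4,6], [1,5,6], [2,3,4], [2,3,5], [2,4,6], [2,5,6]

giving chain groups C_0 ≅ Z^6, C_1 ≅ Z^12, C_2 ≅ Z^8.

∂_1: C_1 → C_0 is given by ∂[p,q] = [q] − [p].
The resulting 6×12 matrix has rank 5, and its Smith normal form has invariant factors (1,1,1,1,1).

The boundary map ∂_2: C_2 → C_1 maps a triangle to the signed sum of its edges. For instance
  ∂[1,5,6] = [5,6] − [1,6] + [1,5],
  ∂[2,4,6] = [4,6] − [2,6] + [2,4].
This gives a 12×8 integer matrix of rank 7; reducing to Smith normal form yields diagonal entries (1,1,1,1,1,1,1).

From H_k ≅ ker(∂_k) / im(∂_{k+1}) we obtain:

  H_0: rank C_0 − rank ∂_1 = 6 − 5 = 1, and the invariant factors of ∂_1 are all 1, so H_0 = Z.
  H_1: rank ker ∂_1 − rank ∂_2 = (12 − 5) − 7 = 0, and the invariant factors of ∂_2 are all 1, so H_1 = 0.
  H_2: rank ker ∂_2 − rank ∂_3 = (8 − 7) − 0 = 1, and there is no ∂_3, so H_2 = Z.

As a check, the Euler characteristic is 6 − 12 + 8 = 2, which agrees with 1 − 0 + 1 = 2.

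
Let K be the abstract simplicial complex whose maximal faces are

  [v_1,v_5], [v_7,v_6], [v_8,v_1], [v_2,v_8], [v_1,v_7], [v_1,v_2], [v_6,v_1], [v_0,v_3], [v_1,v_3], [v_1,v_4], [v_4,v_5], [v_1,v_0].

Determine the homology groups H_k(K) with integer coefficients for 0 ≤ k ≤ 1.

H_0 = Z,  H_1 = Z^4.

K has 9 vertices, 12 edges.
rank ∂_0 = 0, rank ∂_1 = 8 ⇒ b_0 = 9 − 0 − 8 = 1; all invariant factors of ∂_1 are 1 so no torsion. So H_0 = Z.
rank ∂_1 = 8, rank ∂_2 = 0 ⇒ b_1 = 12 − 8 − 0 = 4. So H_1 = Z^4.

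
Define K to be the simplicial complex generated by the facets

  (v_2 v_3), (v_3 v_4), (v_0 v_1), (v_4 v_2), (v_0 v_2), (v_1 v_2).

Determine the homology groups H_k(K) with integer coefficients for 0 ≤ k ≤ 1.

H_0 = Z,  H_1 = Z^2.

We work with the vertex ordering v_0 < v_1 < v_2 < v_3 < v_4. The simplices of K, each written with vertices in increasing order, are:

  0-simplices (5): [v_0], [v_1], [v_2], [v_3], [v_4]
  1-simplices (6): [v_0,v_1], [v_0,v_2], [v_1,v_2], [v_2,v_3], [v_2,v_4], [v_3,v_4]

Hence C_0 ≅ Z^5, C_1 ≅ Z^6.

The boundary map ∂_1: C_1 → C_0 is given by ∂[p,q] = [q] − [p].
The 5×6 boundary matrix has rank 4 and Smith normal form diag(1,1,1,1).

Computing H_k = (kernel of ∂_k) / (image of ∂_{k+1}):

  H_0: rank C_0 − rank ∂_1 = 5 − 4 = 1, and the invariant factors of ∂_1 are all 1, so H_0 ≅ Z.
  H_1: rank ker ∂_1 − rank ∂_2 = (6 − 4) − 0 = 2, and there is no ∂_2, so H_1 ≅ Z^2.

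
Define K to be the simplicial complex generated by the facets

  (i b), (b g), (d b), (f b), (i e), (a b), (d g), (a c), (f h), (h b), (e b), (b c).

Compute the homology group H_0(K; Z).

H_0 ≅ Z.

Take the total order a < b < c < d < e < f < g < h < i on the vertex set. Then K (dimension 1) consists of the simplices:

  0-simplices (9): a, b, c, d, e, f, g, h, i
  1-simplices (12): ab, ac, bc, bd, be, bf, bg, bh, bi, dg, ei, fh

so the chain groups are C_0 ≅ Z^9, C_1 ≅ Z^12.

The boundary map ∂_1: C_1 → C_0 maps an edge to its endpoints' difference, ∂[p,q] = q − p.
This gives a 9×12 integer matrix of rank 8; reducing to Smith normal form yields diagonal entries (1,1,1,1,1,1,1,1).

From H_k ≅ ker(∂_k) / im(∂_{k+1}) we obtain:

  H_0: rank C_0 − rank ∂_1 = 9 − 8 = 1, and the invariant factors of ∂_1 are all 1, so H_0 ≅ Z.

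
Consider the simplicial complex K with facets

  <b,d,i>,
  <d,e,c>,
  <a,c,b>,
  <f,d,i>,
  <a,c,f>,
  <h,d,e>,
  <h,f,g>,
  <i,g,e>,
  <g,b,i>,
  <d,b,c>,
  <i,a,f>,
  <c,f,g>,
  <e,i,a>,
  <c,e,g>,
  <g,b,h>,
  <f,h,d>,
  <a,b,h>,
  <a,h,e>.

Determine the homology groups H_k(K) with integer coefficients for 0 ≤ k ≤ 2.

H_0 = Z,  H_1 = Z^2,  H_2 = Z.

K has 9 vertices, 27 edges, 18 triangles.
rank ∂_0 = 0, rank ∂_1 = 8 ⇒ b_0 = 9 − 0 − 8 = 1; all invariant factors of ∂_1 are 1 so no torsion. So H_0 = Z.
rank ∂_1 = 8, rank ∂_2 = 17 ⇒ b_1 = 27 − 8 − 17 = 2; all invariant factors of ∂_2 are 1 so no torsion. So H_1 = Z^2.
rank ∂_2 = 17, rank ∂_3 = 0 ⇒ b_2 = 18 − 17 − 0 = 1. So H_2 = Z.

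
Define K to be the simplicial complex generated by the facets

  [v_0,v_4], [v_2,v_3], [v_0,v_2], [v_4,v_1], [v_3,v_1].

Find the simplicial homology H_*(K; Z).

H_0 ≅ Z,  H_1 ≅ Z.

Take the total order v_0 < v_1 < v_2 < v_3 < v_4 on the vertex set. Then K (dimension 1) consists of the simplices:

  0-simplices (5): [v_0], [v_1], [v_2], [v_3], [v_4]
  1-simplices (5): [v_0,v_2], [v_0,v_4], [v_1,v_3], [v_1,v_4], [v_2,v_3]

giving chain groups C_0 ≅ Z^5, C_1 ≅ Z^5.

The boundary map ∂_1: C_1 → C_0 sends each edge [p,q] (with p < q) to q − p.
The 5×5 boundary matrix has rank 4 and Smith normal form diag(1,1,1,1).

Reading off H_k = ker ∂_k / im ∂_{k+1}:

  H_0: rank C_0 − rank ∂_1 = 5 − 4 = 1, and the invariant factors of ∂_1 are all 1, so H_0 = Z.
  H_1: rank ker ∂_1 − rank ∂_2 = (5 − 4) − 0 = 1, and there is no ∂_2, so H_1 = Z.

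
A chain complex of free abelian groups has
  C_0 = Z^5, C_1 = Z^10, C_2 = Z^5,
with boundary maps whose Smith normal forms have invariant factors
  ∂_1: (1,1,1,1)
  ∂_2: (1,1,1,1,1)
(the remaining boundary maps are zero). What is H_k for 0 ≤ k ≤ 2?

H_0 = Z,  H_1 = Z,  H_2 = 0.

H_0: b_0 = 5 − 0 − 4 = 1; torsion from ∂_1 factors > 1: none. So H_0 = Z.
H_1: b_1 = 10 − 4 − 5 = 1; torsion from ∂_2 factors > 1: none. So H_1 = Z.
H_2: b_2 = 5 − 5 − 0 = 0; torsion from ∂_3 factors > 1: none. So H_2 = 0.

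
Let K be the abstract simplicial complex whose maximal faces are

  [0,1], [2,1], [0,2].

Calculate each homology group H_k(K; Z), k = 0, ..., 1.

Order the vertices as 0 < 1 < 2. Listing each simplex with vertices in this order, K has dimension 1 with simplices:

  0-simplices (3): [0], [1], [2]
  1-simplices (3): [0,1], [0,2], [1,2]

so the chain groups are C_0 ≅ Z^3, C_1 ≅ Z^3.

Boundary ∂_1: C_1 → C_0 maps an edge to its endpoints' difference, ∂[p,q] = q − p. For instance
  ∂[0,1] = [1] − [0].
As a 3×3 matrix over Z this has rank 2, with invariant factors (1,1).

From H_k ≅ ker(∂_k) / im(∂_{k+1}) we obtain:

  H_0: rank C_0 − rank ∂_1 = 3 − 2 = 1, and the invariant factors of ∂_1 are all 1, so H_0 = Z.
  H_1: rank ker ∂_1 − rank ∂_2 = (3 − 2) − 0 = 1, and there is no ∂_2, so H_1 = Z.

As a check, the Euler characteristic is 3 − 3 = 0, which agrees with 1 − 1 = 0.
(K is a triangulation of the circle S^1.)

H_0 ≅ Z,  H_1 ≅ Z.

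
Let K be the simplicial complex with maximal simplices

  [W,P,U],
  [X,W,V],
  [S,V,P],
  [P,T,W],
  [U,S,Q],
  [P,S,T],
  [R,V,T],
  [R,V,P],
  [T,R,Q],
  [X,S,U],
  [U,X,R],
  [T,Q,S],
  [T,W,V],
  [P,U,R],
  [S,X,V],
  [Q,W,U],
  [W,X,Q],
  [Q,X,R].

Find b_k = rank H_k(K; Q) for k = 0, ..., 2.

b_0 = 1, b_1 = 1, b_2 = 0.

Take the total order P < Q < R < S < T < U < V < W < X on the vertex set. Then K (dimension 2) consists of the simplices:

  0-simplices (9): P, Q, R, S, T, U, V, W, X
  1-simplices (27): PR, PS, PT, PU, PV, PW, QR, QS, QT, QU, QW, QX, RT, RU, RV, RX, ST, SU, SV, SX, TV, TW, UW, UX, VW, VX, WX
  2-simplices (18): PRU, PRV, PST, PSV, PTW, PUW, QRT, QRX, QST, QSU, QUW, QWX, RTV, RUX, SUX, SVX, TVW, VWX

so the chain groups are C_0 ≅ Z^9, C_1 ≅ Z^27, C_2 ≅ Z^18.

The boundary map ∂_1: C_1 → C_0 sends each edge [p,q] (with p < q) to q − p. For instance
  ∂QT = T − Q.
This gives a 9×27 integer matrix of rank 8; reducing to Smith normal form yields diagonal entries (1,1,1,1,1,1,1,1).

∂_2: C_2 → C_1 acts by ∂[p,q,r] = [q,r] − [p,r] + [p,q]. For instance
  ∂PTW = TW − PW + PT,
  ∂QRX = RX − QX + QR.
This gives a 27×18 integer matrix of rank 18; reducing to Smith normal form yields diagonal entries (1,1,1,1,1,1,1,1,1,1,1,1,1,1,1,1,1,2).

From H_k ≅ ker(∂_k) / im(∂_{k+1}) we obtain:

  H_0: rank C_0 − rank ∂_1 = 9 − 8 = 1, and the invariant factors of ∂_1 are all 1, so H_0 = Z.
  H_1: rank ker ∂_1 − rank ∂_2 = (27 − 8) − 18 = 1, and ∂_2 has invariant factor 2 > 1, so H_1 = Z ⊕ Z/2Z.
  H_2: rank ker ∂_2 − rank ∂_3 = (18 − 18) − 0 = 0, and there is no ∂_3, so H_2 = 0.

As a check, the Euler characteristic is 9 − 27 + 18 = 0, which agrees with 1 − 1 + 0 = 0.
(K is a triangulation of the Klein bottle.)

Hence the Betti numbers are b_0 = 1, b_1 = 1, b_2 = 0.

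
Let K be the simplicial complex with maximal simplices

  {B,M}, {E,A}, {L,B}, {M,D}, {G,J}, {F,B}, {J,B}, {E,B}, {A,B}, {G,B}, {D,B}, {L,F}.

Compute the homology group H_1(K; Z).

Order the vertices as A < B < D < E < F < G < J < L < M. Listing each simplex with vertices in this order, K has dimension 1 with simplices:

  0-simplices (9): A, B, D, E, F, G, J, L, M
  1-simplices (12): AB, AE, BD, BE, BF, BG, BJ, BL, BM, DM, FL, GJ

giving chain groups C_0 ≅ Z^9, C_1 ≅ Z^12.

∂_1: C_1 → C_0 sends each edge [p,q] (with p < q) to q − p. For instance
  ∂AE = E − A.
The resulting 9×12 matrix has rank 8, and its Smith normal form has invariant factors (1,1,1,1,1,1,1,1).

Now H_k = ker ∂_k / im ∂_{k+1}, so:

  H_1: rank ker ∂_1 − rank ∂_2 = (12 − 8) − 0 = 4, and there is no ∂_2, so H_1 = Z^4.

(K is a triangulation of a wedge of 4 circles.)

H_1 = Z^4.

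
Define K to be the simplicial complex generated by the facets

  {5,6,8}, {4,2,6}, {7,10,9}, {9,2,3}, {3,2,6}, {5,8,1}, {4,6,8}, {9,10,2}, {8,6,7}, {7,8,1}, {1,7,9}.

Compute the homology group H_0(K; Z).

H_0 ≅ Z.

We work with the vertex ordering 1 < 2 < 3 < 4 < 5 < 6 < 7 < 8 < 9 < 10. The simplices of K, each written with vertices in increasing order, are:

  0-simplices (10): [1], [2], [3], [4], [5], [6], [7], [8], [9], [10]
  1-simplices (21): [1,5], [1,7], [1,8], [1,9], [2,3], [2,4], [2,6], [2,9], [2,10], [3,6], [3,9], [4,6], [4,8], [5,6], [5,8], [6,7], [6,8], [7,8], [7,9], [7,10], [9,10]
  2-simplices (11): [1,5,8], [1,7,8], [1,7,9], [2,3,6], [2,3,9], [2,4,6], [2,9,10], [4,6,8], [5,6,8], [6,7,8], [7,9,10]

giving chain groups C_0 ≅ Z^10, C_1 ≅ Z^21, C_2 ≅ Z^11.

The boundary map ∂_1: C_1 → C_0 maps an edge to its endpoints' difference, ∂[p,q] = q − p.
The resulting 10×21 matrix has rank 9, and its Smith normal form has invariant factors (1,1,1,1,1,1,1,1,1).

The boundary map ∂_2: C_2 → C_1 sends each 2-simplex [p,q,r] to [q,r] − [p,r] + [p,q]. For instance
  ∂[7,9,10] = [9,10] − [7,10] + [7,9],
  ∂[2,4,6] = [4,6] − [2,6] + [2,4].
This gives a 21×11 integer matrix of rank 11; reducing to Smith normal form yields diagonal entries (1,1,1,1,1,1,1,1,1,1,1).

Reading off H_k = ker ∂_k / im ∂_{k+1}:

  H_0: rank C_0 − rank ∂_1 = 10 − 9 = 1, and the invariant factors of ∂_1 are all 1, so H_0 = Z.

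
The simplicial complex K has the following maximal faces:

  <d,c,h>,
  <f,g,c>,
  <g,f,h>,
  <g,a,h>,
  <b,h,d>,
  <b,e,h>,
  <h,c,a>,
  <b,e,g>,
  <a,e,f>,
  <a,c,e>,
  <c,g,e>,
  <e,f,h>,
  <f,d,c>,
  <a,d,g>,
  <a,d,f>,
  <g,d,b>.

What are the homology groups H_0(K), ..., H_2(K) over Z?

H_0 = Z,  H_1 = Z^2,  H_2 = Z.

We work with the vertex ordering a < b < c < d < e < f < g < h. The simplices of K, each written with vertices in increasing order, are:

  0-simplices (8): a, b, c, d, e, f, g, h
  1-simplices (24): ac, ad, ae, af, ag, ah, bd, be, bg, bh, cd, ce, cf, cg, ch, df, dg, dh, ef, eg, eh, fg, fh, gh
  2-simplices (16): ace, ach, adf, adg, aef, agh, bdg, bdh, beg, beh, cdf, cdh, ceg, cfg, efh, fgh

so the chain groups are C_0 ≅ Z^8, C_1 ≅ Z^24, C_2 ≅ Z^16.

∂_1: C_1 → C_0 is given by ∂[p,q] = [q] − [p].
This gives a 8×24 integer matrix of rank 7; reducing to Smith normal form yields diagonal entries (1,1,1,1,1,1,1).

The boundary map ∂_2: C_2 → C_1 maps a triangle to the signed sum of its edges. For instance
  ∂beh = eh − bh + be,
  ∂agh = gh − ah + ag.
As a 24×16 matrix over Z this has rank 15, with invariant factors (1,1,1,1,1,1,1,1,1,1,1,1,1,1,1).

From H_k ≅ ker(∂_k) / im(∂_{k+1}) we obtain:

  H_0: rank C_0 − rank ∂_1 = 8 − 7 = 1, and the invariant factors of ∂_1 are all 1, so H_0 ≅ Z.
  H_1: rank ker ∂_1 − rank ∂_2 = (24 − 7) − 15 = 2, and the invariant factors of ∂_2 are all 1, so H_1 ≅ Z^2.
  H_2: rank ker ∂_2 − rank ∂_3 = (16 − 15) − 0 = 1, and there is no ∂_3, so H_2 ≅ Z.

(K is a triangulation of the torus T^2.)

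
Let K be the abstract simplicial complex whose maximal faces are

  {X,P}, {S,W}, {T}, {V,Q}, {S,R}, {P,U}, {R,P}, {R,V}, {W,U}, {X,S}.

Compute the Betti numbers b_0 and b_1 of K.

Order the vertices as P < Q < R < S < T < U < V < W < X. Listing each simplex with vertices in this order, K has dimension 1 with simplices:

  0-simplices (9): P, Q, R, S, T, U, V, W, X
  1-simplices (9): PR, PU, PX, QV, RS, RV, SW, SX, UW

so the chain groups are C_0 ≅ Z^9, C_1 ≅ Z^9.

The boundary map ∂_1: C_1 → C_0 sends each edge [p,q] (with p < q) to q − p.
The resulting 9×9 matrix has rank 7, and its Smith normal form has invariant factors (1,1,1,1,1,1,1).

From H_k ≅ ker(∂_k) / im(∂_{k+1}) we obtain:

  H_0: rank C_0 − rank ∂_1 = 9 − 7 = 2, and the invariant factors of ∂_1 are all 1, so H_0 ≅ Z^2.
  H_1: rank ker ∂_1 − rank ∂_2 = (9 − 7) − 0 = 2, and there is no ∂_2, so H_1 ≅ Z^2.

As a check, the Euler characteristic is 9 − 9 = 0, which agrees with 2 − 2 = 0.

Hence the Betti numbers are b_0 = 2, b_1 = 2.

b_0 = 2, b_1 = 2.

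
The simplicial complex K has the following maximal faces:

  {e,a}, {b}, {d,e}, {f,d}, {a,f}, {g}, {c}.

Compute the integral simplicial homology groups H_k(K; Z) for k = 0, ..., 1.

We work with the vertex ordering a < b < c < d < e < f < g. The simplices of K, each written with vertices in increasing order, are:

  0-simplices (7): a, b, c, d, e, f, g
  1-simplices (4): ae, af, de, df

giving chain groups C_0 ≅ Z^7, C_1 ≅ Z^4.

∂_1: C_1 → C_0 sends each edge [p,q] (with p < q) to q − p. For instance
  ∂df = f − d.
The 7×4 boundary matrix has rank 3 and Smith normal form diag(1,1,1).

Computing H_k = (kernel of ∂_k) / (image of ∂_{k+1}):

  H_0: rank C_0 − rank ∂_1 = 7 − 3 = 4, and the invariant factors of ∂_1 are all 1, so H_0 = Z^4.
  H_1: rank ker ∂_1 − rank ∂_2 = (4 − 3) − 0 = 1, and there is no ∂_2, so H_1 = Z.

As a check, the Euler characteristic is 7 − 4 = 3, which agrees with 4 − 1 = 3.

H_0 ≅ Z^4,  H_1 ≅ Z.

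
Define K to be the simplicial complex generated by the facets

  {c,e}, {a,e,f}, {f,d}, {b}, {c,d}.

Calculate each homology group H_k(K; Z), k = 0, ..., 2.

H_0 = Z^2,  H_1 = Z,  H_2 = 0.

Order the vertices as a < b < c < d < e < f. Listing each simplex with vertices in this order, K has dimension 2 with simplices:

  0-simplices (6): a, b, c, d, e, f
  1-simplices (6): ae, af, cd, ce, df, ef
  2-simplices (1): aef

Hence C_0 ≅ Z^6, C_1 ≅ Z^6, C_2 ≅ Z^1.

∂_1: C_1 → C_0 maps an edge to its endpoints' difference, ∂[p,q] = q − p. For instance
  ∂ae = e − a.
This gives a 6×6 integer matrix of rank 4; reducing to Smith normal form yields diagonal entries (1,1,1,1).

Boundary ∂_2: C_2 → C_1 maps a triangle to the signed sum of its edges. For instance
  ∂aef = ef − af + ae.
This gives a 6×1 integer matrix of rank 1; reducing to Smith normal form yields diagonal entries (1).

From H_k ≅ ker(∂_k) / im(∂_{k+1}) we obtain:

  H_0: rank C_0 − rank ∂_1 = 6 − 4 = 2, and the invariant factors of ∂_1 are all 1, so H_0 = Z^2.
  H_1: rank ker ∂_1 − rank ∂_2 = (6 − 4) − 1 = 1, and the invariant factors of ∂_2 are all 1, so H_1 = Z.
  H_2: rank ker ∂_2 − rank ∂_3 = (1 − 1) − 0 = 0, and there is no ∂_3, so H_2 = 0.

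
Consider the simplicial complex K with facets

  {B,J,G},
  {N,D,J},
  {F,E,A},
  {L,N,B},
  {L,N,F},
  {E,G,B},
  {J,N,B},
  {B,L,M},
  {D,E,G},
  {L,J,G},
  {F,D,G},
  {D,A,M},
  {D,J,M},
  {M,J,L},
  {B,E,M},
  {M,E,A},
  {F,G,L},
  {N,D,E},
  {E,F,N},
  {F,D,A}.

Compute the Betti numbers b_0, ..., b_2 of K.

Fix the vertex order A < B < D < E < F < G < J < L < M < N and write every simplex with vertices in increasing order. Then dim K = 2 and the simplices of K are:

  0-simplices (10): A, B, D, E, F, G, J, L, M, N
  1-simplices (30): AD, AE, AF, AM, BE, BG, BJ, BL, BM, BN, DE, DF, DG, DJ, DM, DN, EF, EG, EM, EN, FG, FL, FN, GJ, GL, JL, JM, JN, LM, LN
  2-simplices (20): ADF, ADM, AEF, AEM, BEG, BEM, BGJ, BJN, BLM, BLN, DEG, DEN, DFG, DJM, DJN, EFN, FGL, FLN, GJL, JLM

so the chain groups are C_0 ≅ Z^10, C_1 ≅ Z^30, C_2 ≅ Z^20.

∂_1: C_1 → C_0 maps an edge to its endpoints' difference, ∂[p,q] = q − p.
As a 10×30 matrix over Z this has rank 9, with invariant factors (1,1,1,1,1,1,1,1,1).

Boundary ∂_2: C_2 → C_1 maps a triangle to the signed sum of its edges. For instance
  ∂FLN = LN − FN + FL,
  ∂GJL = JL − GL + GJ.
The 30×20 boundary matrix has rank 20 and Smith normal form diag(1,1,1,1,1,1,1,1,1,1,1,1,1,1,1,1,1,1,1,2).

From H_k ≅ ker(∂_k) / im(∂_{k+1}) we obtain:

  H_0: rank C_0 − rank ∂_1 = 10 − 9 = 1, and the invariant factors of ∂_1 are all 1, so H_0 = Z.
  H_1: rank ker ∂_1 − rank ∂_2 = (30 − 9) − 20 = 1, and ∂_2 has invariant factor 2 > 1, so H_1 = Z ⊕ Z/2.
  H_2: rank ker ∂_2 − rank ∂_3 = (20 − 20) − 0 = 0, and there is no ∂_3, so H_2 = 0.

As a check, the Euler characteristic is 10 − 30 + 20 = 0, which agrees with 1 − 1 + 0 = 0.
(K is a triangulation of the Klein bottle.)

Hence the Betti numbers are b_0 = 1, b_1 = 1, b_2 = 0.

b_0 = 1, b_1 = 1, b_2 = 0.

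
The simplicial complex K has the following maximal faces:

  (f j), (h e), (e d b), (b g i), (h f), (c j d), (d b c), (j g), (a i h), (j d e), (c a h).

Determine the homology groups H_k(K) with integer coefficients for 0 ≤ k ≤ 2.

K has 10 vertices, 20 edges, 7 triangles.
rank ∂_0 = 0, rank ∂_1 = 9 ⇒ b_0 = 10 − 0 − 9 = 1; all invariant factors of ∂_1 are 1 so no torsion. So H_0 = Z.
rank ∂_1 = 9, rank ∂_2 = 7 ⇒ b_1 = 20 − 9 − 7 = 4; all invariant factors of ∂_2 are 1 so no torsion. So H_1 = Z^4.
rank ∂_2 = 7, rank ∂_3 = 0 ⇒ b_2 = 7 − 7 − 0 = 0. So H_2 = 0.

H_0 = Z,  H_1 = Z^4,  H_2 = 0.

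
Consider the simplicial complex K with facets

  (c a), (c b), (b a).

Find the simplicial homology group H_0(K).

Take the total order a < b < c on the vertex set. Then K (dimension 1) consists of the simplices:

  0-simplices (3): a, b, c
  1-simplices (3): ab, ac, bc

Hence C_0 ≅ Z^3, C_1 ≅ Z^3.

∂_1: C_1 → C_0 sends each edge [p,q] (with p < q) to q − p. For instance
  ∂bc = c − b.
The 3×3 boundary matrix has rank 2 and Smith normal form diag(1,1).

Computing H_k = (kernel of ∂_k) / (image of ∂_{k+1}):

  H_0: rank C_0 − rank ∂_1 = 3 − 2 = 1, and the invariant factors of ∂_1 are all 1, so H_0 ≅ Z.

H_0 ≅ Z.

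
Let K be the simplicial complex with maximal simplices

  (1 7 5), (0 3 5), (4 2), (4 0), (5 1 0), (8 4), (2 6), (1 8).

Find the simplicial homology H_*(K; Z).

Fix the vertex order 0 < 1 < 2 < 3 < 4 < 5 < 6 < 7 < 8 and write every simplex with vertices in increasing order. Then dim K = 2 and the simplices of K are:

  0-simplices (9): [0], [1], [2], [3], [4], [5], [6], [7], [8]
  1-simplices (12): [0,1], [0,3], [0,4], [0,5], [1,5], [1,7], [1,8], [2,4], [2,6], [3,5], [4,8], [5,7]
  2-simplices (3): [0,1,5], [0,3,5], [1,5,7]

Hence C_0 ≅ Z^9, C_1 ≅ Z^12, C_2 ≅ Z^3.

∂_1: C_1 → C_0 is given by ∂[p,q] = [q] − [p].
The resulting 9×12 matrix has rank 8, and its Smith normal form has invariant factors (1,1,1,1,1,1,1,1).

The boundary map ∂_2: C_2 → C_1 maps a triangle to the signed sum of its edges. For instance
  ∂[0,1,5] = [1,5] − [0,5] + [0,1],
  ∂[1,5,7] = [5,7] − [1,7] + [1,5].
As a 12×3 matrix over Z this has rank 3, with invariant factors (1,1,1).

Computing H_k = (kernel of ∂_k) / (image of ∂_{k+1}):

  H_0: rank C_0 − rank ∂_1 = 9 − 8 = 1, and the invariant factors of ∂_1 are all 1, so H_0 = Z.
  H_1: rank ker ∂_1 − rank ∂_2 = (12 − 8) − 3 = 1, and the invariant factors of ∂_2 are all 1, so H_1 = Z.
  H_2: rank ker ∂_2 − rank ∂_3 = (3 − 3) − 0 = 0, and there is no ∂_3, so H_2 = 0.

As a check, the Euler characteristic is 9 − 12 + 3 = 0, which agrees with 1 − 1 + 0 = 0.

H_0 ≅ Z,  H_1 ≅ Z,  H_2 = 0.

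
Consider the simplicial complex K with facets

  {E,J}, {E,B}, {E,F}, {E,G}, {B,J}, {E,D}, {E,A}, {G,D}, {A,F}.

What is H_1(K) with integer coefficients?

We work with the vertex ordering A < B < D < E < F < G < J. The simplices of K, each written with vertices in increasing order, are:

  0-simplices (7): A, B, D, E, F, G, J
  1-simplices (9): AE, AF, BE, BJ, DE, DG, EF, EG, EJ

so the chain groups are C_0 ≅ Z^7, C_1 ≅ Z^9.

∂_1: C_1 → C_0 maps an edge to its endpoints' difference, ∂[p,q] = q − p.
The 7×9 boundary matrix has rank 6 and Smith normal form diag(1,1,1,1,1,1).

Computing H_k = (kernel of ∂_k) / (image of ∂_{k+1}):

  H_1: rank ker ∂_1 − rank ∂_2 = (9 − 6) − 0 = 3, and there is no ∂_2, so H_1 = Z^3.

H_1 = Z^3.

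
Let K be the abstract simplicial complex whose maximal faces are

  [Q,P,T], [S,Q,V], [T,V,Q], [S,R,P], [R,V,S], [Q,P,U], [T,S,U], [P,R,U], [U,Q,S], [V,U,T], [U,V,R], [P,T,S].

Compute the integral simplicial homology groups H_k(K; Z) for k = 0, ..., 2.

H_0 = Z,  H_1 = Z/2,  H_2 = 0.

Fix the vertex order P < Q < R < S < T < U < V and write every simplex with vertices in increasing order. Then dim K = 2 and the simplices of K are:

  0-simplices (7): P, Q, R, S, T, U, V
  1-simplices (18): PQ, PR, PS, PT, PU, QS, QT, QU, QV, RS, RU, RV, ST, SU, SV, TU, TV, UV
  2-simplices (12): PQT, PQU, PRS, PRU, PST, QSU, QSV, QTV, RSV, RUV, STU, TUV

Hence C_0 ≅ Z^7, C_1 ≅ Z^18, C_2 ≅ Z^12.

∂_1: C_1 → C_0 is given by ∂[p,q] = [q] − [p]. For instance
  ∂QT = T − Q.
The 7×18 boundary matrix has rank 6 and Smith normal form diag(1,1,1,1,1,1).

The boundary map ∂_2: C_2 → C_1 sends each 2-simplex [p,q,r] to [q,r] − [p,r] + [p,q]. For instance
  ∂QSV = SV − QV + QS,
  ∂PRS = RS − PS + PR.
As a 18×12 matrix over Z this has rank 12, with invariant factors (1,1,1,1,1,1,1,1,1,1,1,2).

Reading off H_k = ker ∂_k / im ∂_{k+1}:

  H_0: rank C_0 − rank ∂_1 = 7 − 6 = 1, and the invariant factors of ∂_1 are all 1, so H_0 ≅ Z.
  H_1: rank ker ∂_1 − rank ∂_2 = (18 − 6) − 12 = 0, and ∂_2 has invariant factor 2 > 1, so H_1 ≅ Z/2.
  H_2: rank ker ∂_2 − rank ∂_3 = (12 − 12) − 0 = 0, and there is no ∂_3, so H_2 ≅ 0.

(K is a triangulation of the real projective plane RP^2.)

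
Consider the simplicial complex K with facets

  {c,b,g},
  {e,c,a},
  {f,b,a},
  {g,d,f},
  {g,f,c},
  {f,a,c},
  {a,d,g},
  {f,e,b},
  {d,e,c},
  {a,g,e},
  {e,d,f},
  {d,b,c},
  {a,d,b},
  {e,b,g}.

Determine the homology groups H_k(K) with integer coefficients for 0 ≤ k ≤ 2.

H_0 = Z,  H_1 = Z^2,  H_2 = Z.

Order the vertices as a < b < c < d < e < f < g. Listing each simplex with vertices in this order, K has dimension 2 with simplices:

  0-simplices (7): a, b, c, d, e, f, g
  1-simplices (21): ab, ac, ad, ae, af, ag, bc, bd, be, bf, bg, cd, ce, cf, cg, de, df, dg, ef, eg, fg
  2-simplices (14): abd, abf, ace, acf, adg, aeg, bcd, bcg, bef, beg, cde, cfg, def, dfg

so the chain groups are C_0 ≅ Z^7, C_1 ≅ Z^21, C_2 ≅ Z^14.

The boundary map ∂_1: C_1 → C_0 maps an edge to its endpoints' difference, ∂[p,q] = q − p. For instance
  ∂cd = d − c.
The 7×21 boundary matrix has rank 6 and Smith normal form diag(1,1,1,1,1,1).

The boundary map ∂_2: C_2 → C_1 maps a triangle to the signed sum of its edges. For instance
  ∂aeg = eg − ag + ae,
  ∂abd = bd − ad + ab.
The resulting 21×14 matrix has rank 13, and its Smith normal form has invariant factors (1,1,1,1,1,1,1,1,1,1,1,1,1).

Computing H_k = (kernel of ∂_k) / (image of ∂_{k+1}):

  H_0: rank C_0 − rank ∂_1 = 7 − 6 = 1, and the invariant factors of ∂_1 are all 1, so H_0 = Z.
  H_1: rank ker ∂_1 − rank ∂_2 = (21 − 6) − 13 = 2, and the invariant factors of ∂_2 are all 1, so H_1 = Z^2.
  H_2: rank ker ∂_2 − rank ∂_3 = (14 − 13) − 0 = 1, and there is no ∂_3, so H_2 = Z.

As a check, the Euler characteristic is 7 − 21 + 14 = 0, which agrees with 1 − 2 + 1 = 0.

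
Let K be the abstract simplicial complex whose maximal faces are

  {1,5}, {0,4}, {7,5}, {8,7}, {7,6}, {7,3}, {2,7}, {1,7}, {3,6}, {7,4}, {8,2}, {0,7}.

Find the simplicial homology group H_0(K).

We work with the vertex ordering 0 < 1 < 2 < 3 < 4 < 5 < 6 < 7 < 8. The simplices of K, each written with vertices in increasing order, are:

  0-simplices (9): [0], [1], [2], [3], [4], [5], [6], [7], [8]
  1-simplices (12): [0,4], [0,7], [1,5], [1,7], [2,7], [2,8], [3,6], [3,7], [4,7], [5,7], [6,7], [7,8]

so the chain groups are C_0 ≅ Z^9, C_1 ≅ Z^12.

The boundary map ∂_1: C_1 → C_0 maps an edge to its endpoints' difference, ∂[p,q] = q − p. For instance
  ∂[7,8] = [8] − [7].
This gives a 9×12 integer matrix of rank 8; reducing to Smith normal form yields diagonal entries (1,1,1,1,1,1,1,1).

Reading off H_k = ker ∂_k / im ∂_{k+1}:

  H_0: rank C_0 − rank ∂_1 = 9 − 8 = 1, and the invariant factors of ∂_1 are all 1, so H_0 = Z.

H_0 = Z.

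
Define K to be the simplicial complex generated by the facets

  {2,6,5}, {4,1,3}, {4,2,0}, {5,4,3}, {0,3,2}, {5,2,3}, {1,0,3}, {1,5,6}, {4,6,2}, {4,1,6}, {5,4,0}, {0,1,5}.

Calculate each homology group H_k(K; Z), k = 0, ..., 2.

H_0 = Z,  H_1 = Z/2Z,  H_2 = 0.

Order the vertices as 0 < 1 < 2 < 3 < 4 < 5 < 6. Listing each simplex with vertices in this order, K has dimension 2 with simplices:

  0-simplices (7): [0], [1], [2], [3], [4], [5], [6]
  1-simplices (18): [0,1], [0,2], [0,3], [0,4], [0,5], [1,3], [1,4], [1,5], [1,6], [2,3], [2,4], [2,5], [2,6], [3,4], [3,5], [4,5], [4,6], [5,6]
  2-simplices (12): [0,1,3], [0,1,5], [0,2,3], [0,2,4], [0,4,5], [1,3,4], [1,4,6], [1,5,6], [2,3,5], [2,4,6], [2,5,6], [3,4,5]

Hence C_0 ≅ Z^7, C_1 ≅ Z^18, C_2 ≅ Z^12.

Boundary ∂_1: C_1 → C_0 maps an edge to its endpoints' difference, ∂[p,q] = q − p. For instance
  ∂[0,3] = [3] − [0].
As a 7×18 matrix over Z this has rank 6, with invariant factors (1,1,1,1,1,1).

∂_2: C_2 → C_1 sends each 2-simplex [p,q,r] to [q,r] − [p,r] + [p,q]. For instance
  ∂[3,4,5] = [4,5] − [3,5] + [3,4],
  ∂[0,2,3] = [2,3] − [0,3] + [0,2].
This gives a 18×12 integer matrix of rank 12; reducing to Smith normal form yields diagonal entries (1,1,1,1,1,1,1,1,1,1,1,2).

Reading off H_k = ker ∂_k / im ∂_{k+1}:

  H_0: rank C_0 − rank ∂_1 = 7 − 6 = 1, and the invariant factors of ∂_1 are all 1, so H_0 ≅ Z.
  H_1: rank ker ∂_1 − rank ∂_2 = (18 − 6) − 12 = 0, and ∂_2 has invariant factor 2 > 1, so H_1 ≅ Z/2Z.
  H_2: rank ker ∂_2 − rank ∂_3 = (12 − 12) − 0 = 0, and there is no ∂_3, so H_2 ≅ 0.

(K is a triangulation of the real projective plane RP^2.)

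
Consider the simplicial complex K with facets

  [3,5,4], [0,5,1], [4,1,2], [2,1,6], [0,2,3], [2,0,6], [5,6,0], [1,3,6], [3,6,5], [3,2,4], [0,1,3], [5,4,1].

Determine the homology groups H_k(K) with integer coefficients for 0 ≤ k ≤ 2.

H_0 ≅ Z,  H_1 ≅ Z/2,  H_2 = 0.

Take the total order 0 < 1 < 2 < 3 < 4 < 5 < 6 on the vertex set. Then K (dimension 2) consists of the simplices:

  0-simplices (7): [0], [1], [2], [3], [4], [5], [6]
  1-simplices (18): [0,1], [0,2], [0,3], [0,5], [0,6], [1,2], [1,3], [1,4], [1,5], [1,6], [2,3], [2,4], [2,6], [3,4], [3,5], [3,6], [4,5], [5,6]
  2-simplices (12): [0,1,3], [0,1,5], [0,2,3], [0,2,6], [0,5,6], [1,2,4], [1,2,6], [1,3,6], [1,4,5], [2,3,4], [3,4,5], [3,5,6]

so the chain groups are C_0 ≅ Z^7, C_1 ≅ Z^18, C_2 ≅ Z^12.

∂_1: C_1 → C_0 maps an edge to its endpoints' difference, ∂[p,q] = q − p. For instance
  ∂[3,4] = [4] − [3].
The 7×18 boundary matrix has rank 6 and Smith normal form diag(1,1,1,1,1,1).

Boundary ∂_2: C_2 → C_1 sends each 2-simplex [p,q,r] to [q,r] − [p,r] + [p,q]. For instance
  ∂[0,1,3] = [1,3] − [0,3] + [0,1],
  ∂[0,1,5] = [1,5] − [0,5] + [0,1].
The 18×12 boundary matrix has rank 12 and Smith normal form diag(1,1,1,1,1,1,1,1,1,1,1,2).

From H_k ≅ ker(∂_k) / im(∂_{k+1}) we obtain:

  H_0: rank C_0 − rank ∂_1 = 7 − 6 = 1, and the invariant factors of ∂_1 are all 1, so H_0 ≅ Z.
  H_1: rank ker ∂_1 − rank ∂_2 = (18 − 6) − 12 = 0, and ∂_2 has invariant factor 2 > 1, so H_1 ≅ Z/2.
  H_2: rank ker ∂_2 − rank ∂_3 = (12 − 12) − 0 = 0, and there is no ∂_3, so H_2 ≅ 0.

As a check, the Euler characteristic is 7 − 18 + 12 = 1, which agrees with 1 − 0 + 0 = 1.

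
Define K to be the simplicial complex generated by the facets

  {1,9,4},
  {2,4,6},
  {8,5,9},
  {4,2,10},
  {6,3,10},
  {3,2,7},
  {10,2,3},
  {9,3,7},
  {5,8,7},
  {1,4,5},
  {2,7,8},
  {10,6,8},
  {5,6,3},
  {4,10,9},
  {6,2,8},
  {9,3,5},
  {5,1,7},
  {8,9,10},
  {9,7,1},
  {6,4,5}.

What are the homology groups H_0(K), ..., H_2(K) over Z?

H_0 = Z,  H_1 = Z ⊕ Z/2,  H_2 = 0.

K has 10 vertices, 30 edges, 20 triangles.
rank ∂_0 = 0, rank ∂_1 = 9 ⇒ b_0 = 10 − 0 − 9 = 1; all invariant factors of ∂_1 are 1 so no torsion. So H_0 = Z.
rank ∂_1 = 9, rank ∂_2 = 20 ⇒ b_1 = 30 − 9 − 20 = 1; ∂_2 has invariant factor(s) [2] giving torsion. So H_1 = Z ⊕ Z/2.
rank ∂_2 = 20, rank ∂_3 = 0 ⇒ b_2 = 20 − 20 − 0 = 0. So H_2 = 0.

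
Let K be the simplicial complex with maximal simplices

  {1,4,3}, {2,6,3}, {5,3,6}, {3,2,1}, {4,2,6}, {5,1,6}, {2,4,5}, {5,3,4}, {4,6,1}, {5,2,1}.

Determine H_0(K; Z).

We work with the vertex ordering 1 < 2 < 3 < 4 < 5 < 6. The simplices of K, each written with vertices in increasing order, are:

  0-simplices (6): [1], [2], [3], [4], [5], [6]
  1-simplices (15): [1,2], [1,3], [1,4], [1,5], [1,6], [2,3], [2,4], [2,5], [2,6], [3,4], [3,5], [3,6], [4,5], [4,6], [5,6]
  2-simplices (10): [1,2,3], [1,2,5], [1,3,4], [1,4,6], [1,5,6], [2,3,6], [2,4,5], [2,4,6], [3,4,5], [3,5,6]

Hence C_0 ≅ Z^6, C_1 ≅ Z^15, C_2 ≅ Z^10.

The boundary map ∂_1: C_1 → C_0 maps an edge to its endpoints' difference, ∂[p,q] = q − p.
This gives a 6×15 integer matrix of rank 5; reducing to Smith normal form yields diagonal entries (1,1,1,1,1).

The boundary map ∂_2: C_2 → C_1 sends each 2-simplex [p,q,r] to [q,r] − [p,r] + [p,q]. For instance
  ∂[1,5,6] = [5,6] − [1,6] + [1,5],
  ∂[1,2,5] = [2,5] − [1,5] + [1,2].
This gives a 15×10 integer matrix of rank 10; reducing to Smith normal form yields diagonal entries (1,1,1,1,1,1,1,1,1,2).

Now H_k = ker ∂_k / im ∂_{k+1}, so:

  H_0: rank C_0 − rank ∂_1 = 6 − 5 = 1, and the invariant factors of ∂_1 are all 1, so H_0 ≅ Z.

H_0 = Z.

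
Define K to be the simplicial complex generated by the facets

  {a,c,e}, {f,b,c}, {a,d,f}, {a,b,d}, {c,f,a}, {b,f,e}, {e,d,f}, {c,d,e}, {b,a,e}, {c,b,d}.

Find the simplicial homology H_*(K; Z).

H_0 = Z,  H_1 = Z_2,  H_2 = 0.

Take the total order a < b < c < d < e < f on the vertex set. Then K (dimension 2) consists of the simplices:

  0-simplices (6): a, b, c, d, e, f
  1-simplices (15): ab, ac, ad, ae, af, bc, bd, be, bf, cd, ce, cf, de, df, ef
  2-simplices (10): abd, abe, ace, acf, adf, bcd, bcf, bef, cde, def

so the chain groups are C_0 ≅ Z^6, C_1 ≅ Z^15, C_2 ≅ Z^10.

The boundary map ∂_1: C_1 → C_0 sends each edge [p,q] (with p < q) to q − p. For instance
  ∂ef = f − e.
The resulting 6×15 matrix has rank 5, and its Smith normal form has invariant factors (1,1,1,1,1).

∂_2: C_2 → C_1 maps a triangle to the signed sum of its edges. For instance
  ∂bef = ef − bf + be,
  ∂abe = be − ae + ab.
The resulting 15×10 matrix has rank 10, and its Smith normal form has invariant factors (1,1,1,1,1,1,1,1,1,2).

From H_k ≅ ker(∂_k) / im(∂_{k+1}) we obtain:

  H_0: rank C_0 − rank ∂_1 = 6 − 5 = 1, and the invariant factors of ∂_1 are all 1, so H_0 = Z.
  H_1: rank ker ∂_1 − rank ∂_2 = (15 − 5) − 10 = 0, and ∂_2 has invariant factor 2 > 1, so H_1 = Z_2.
  H_2: rank ker ∂_2 − rank ∂_3 = (10 − 10) − 0 = 0, and there is no ∂_3, so H_2 = 0.

As a check, the Euler characteristic is 6 − 15 + 10 = 1, which agrees with 1 − 0 + 0 = 1.
(K is a triangulation of the real projective plane RP^2.)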